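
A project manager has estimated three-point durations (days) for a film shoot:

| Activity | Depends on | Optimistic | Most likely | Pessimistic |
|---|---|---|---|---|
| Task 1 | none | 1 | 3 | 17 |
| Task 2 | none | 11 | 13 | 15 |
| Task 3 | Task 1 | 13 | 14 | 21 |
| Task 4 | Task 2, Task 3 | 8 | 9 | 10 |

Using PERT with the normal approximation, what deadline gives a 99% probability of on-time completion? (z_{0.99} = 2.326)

te_Task 1 = (1 + 4·3 + 17)/6 = 30/6 = 5; σ²_Task 1 = ((17−1)/6)² = 7.111
te_Task 2 = (11 + 4·13 + 15)/6 = 78/6 = 13; σ²_Task 2 = ((15−11)/6)² = 0.444
te_Task 3 = (13 + 4·14 + 21)/6 = 90/6 = 15; σ²_Task 3 = ((21−13)/6)² = 1.778
te_Task 4 = (8 + 4·9 + 10)/6 = 54/6 = 9; σ²_Task 4 = ((10−8)/6)² = 0.111

Forward pass:
ES_Task 1 = 0; EF_Task 1 = 5
ES_Task 2 = 0; EF_Task 2 = 13
ES_Task 3 = 5; EF_Task 3 = 5+15 = 20
ES_Task 4 = max(EF_Task 2=13, EF_Task 3=20) = 20; EF_Task 4 = 20+9 = 29
Expected project duration μ = 29 days. Critical path: Task 1 → Task 3 → Task 4.

Variance along critical path = 7.111 + 1.778 + 0.111 = 9.000; σ = 3.000 days.
D = μ + z·σ = 29 + 2.326·3.000 = 36.0 days

36.0 days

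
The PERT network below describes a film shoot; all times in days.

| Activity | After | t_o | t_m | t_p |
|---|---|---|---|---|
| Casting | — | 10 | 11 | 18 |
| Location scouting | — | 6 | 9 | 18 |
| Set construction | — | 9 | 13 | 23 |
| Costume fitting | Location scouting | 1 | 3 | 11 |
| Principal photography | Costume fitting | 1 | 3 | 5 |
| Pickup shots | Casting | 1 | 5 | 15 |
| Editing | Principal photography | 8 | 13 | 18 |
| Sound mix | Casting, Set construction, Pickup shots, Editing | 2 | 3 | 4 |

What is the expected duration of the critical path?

te_Casting = (10 + 4·11 + 18)/6 = 72/6 = 12
te_Location scouting = (6 + 4·9 + 18)/6 = 60/6 = 10
te_Set construction = (9 + 4·13 + 23)/6 = 84/6 = 14
te_Costume fitting = (1 + 4·3 + 11)/6 = 24/6 = 4
te_Principal photography = (1 + 4·3 + 5)/6 = 18/6 = 3
te_Pickup shots = (1 + 4·5 + 15)/6 = 36/6 = 6
te_Editing = (8 + 4·13 + 18)/6 = 78/6 = 13
te_Sound mix = (2 + 4·3 + 4)/6 = 18/6 = 3

Forward pass:
ES_Casting = 0; EF_Casting = 12
ES_Location scouting = 0; EF_Location scouting = 10
ES_Set construction = 0; EF_Set construction = 14
ES_Costume fitting = 10; EF_Costume fitting = 10+4 = 14
ES_Principal photography = 14; EF_Principal photography = 14+3 = 17
ES_Pickup shots = 12; EF_Pickup shots = 12+6 = 18
ES_Editing = 17; EF_Editing = 17+13 = 30
ES_Sound mix = max(EF_Casting=12, EF_Set construction=14, EF_Pickup shots=18, EF_Editing=30) = 30; EF_Sound mix = 30+3 = 33
Expected project duration μ = 33 days. Critical path: Location scouting → Costume fitting → Principal photography → Editing → Sound mix.

33 days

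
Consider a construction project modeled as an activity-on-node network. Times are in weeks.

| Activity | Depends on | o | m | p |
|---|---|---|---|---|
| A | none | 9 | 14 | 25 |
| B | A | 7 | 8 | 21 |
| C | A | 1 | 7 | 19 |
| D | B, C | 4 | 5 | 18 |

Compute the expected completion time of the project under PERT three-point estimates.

32 weeks

te_A = (9 + 4·14 + 25)/6 = 90/6 = 15
te_B = (7 + 4·8 + 21)/6 = 60/6 = 10
te_C = (1 + 4·7 + 19)/6 = 48/6 = 8
te_D = (4 + 4·5 + 18)/6 = 42/6 = 7

Forward pass:
ES_A = 0; EF_A = 15
ES_B = 15; EF_B = 15+10 = 25
ES_C = 15; EF_C = 15+8 = 23
ES_D = max(EF_B=25, EF_C=23) = 25; EF_D = 25+7 = 32
Expected project duration μ = 32 weeks. Critical path: A → B → D.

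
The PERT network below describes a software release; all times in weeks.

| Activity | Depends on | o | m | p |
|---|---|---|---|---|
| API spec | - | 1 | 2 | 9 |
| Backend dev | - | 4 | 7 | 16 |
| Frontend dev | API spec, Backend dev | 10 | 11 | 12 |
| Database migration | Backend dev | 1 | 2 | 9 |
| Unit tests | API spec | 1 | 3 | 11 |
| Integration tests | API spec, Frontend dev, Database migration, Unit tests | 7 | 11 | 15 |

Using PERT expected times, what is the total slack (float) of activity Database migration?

te_API spec = (1 + 4·2 + 9)/6 = 18/6 = 3
te_Backend dev = (4 + 4·7 + 16)/6 = 48/6 = 8
te_Frontend dev = (10 + 4·11 + 12)/6 = 66/6 = 11
te_Database migration = (1 + 4·2 + 9)/6 = 18/6 = 3
te_Unit tests = (1 + 4·3 + 11)/6 = 24/6 = 4
te_Integration tests = (7 + 4·11 + 15)/6 = 66/6 = 11

Forward pass:
ES_API spec = 0; EF_API spec = 3
ES_Backend dev = 0; EF_Backend dev = 8
ES_Frontend dev = max(EF_API spec=3, EF_Backend dev=8) = 8; EF_Frontend dev = 8+11 = 19
ES_Database migration = 8; EF_Database migration = 8+3 = 11
ES_Unit tests = 3; EF_Unit tests = 3+4 = 7
ES_Integration tests = max(EF_API spec=3, EF_Frontend dev=19, EF_Database migration=11, EF_Unit tests=7) = 19; EF_Integration tests = 19+11 = 30
Expected project duration μ = 30 weeks. Critical path: Backend dev → Frontend dev → Integration tests.

Backward pass:
LF_Integration tests = 30; LS_Integration tests = 30−11 = 19
LF_Unit tests = LS_Integration tests = 19; LS_Unit tests = 19−4 = 15
LF_Database migration = LS_Integration tests = 19; LS_Database migration = 19−3 = 16
LF_Frontend dev = LS_Integration tests = 19; LS_Frontend dev = 19−11 = 8
LF_Backend dev = min(LS_Frontend dev=8, LS_Database migration=16) = 8; LS_Backend dev = 8−8 = 0
LF_API spec = min(LS_Frontend dev=8, LS_Unit tests=15, LS_Integration tests=19) = 8; LS_API spec = 8−3 = 5
Slack_Database migration = LS_Database migration − ES_Database migration = 16 − 8 = 8

8 weeks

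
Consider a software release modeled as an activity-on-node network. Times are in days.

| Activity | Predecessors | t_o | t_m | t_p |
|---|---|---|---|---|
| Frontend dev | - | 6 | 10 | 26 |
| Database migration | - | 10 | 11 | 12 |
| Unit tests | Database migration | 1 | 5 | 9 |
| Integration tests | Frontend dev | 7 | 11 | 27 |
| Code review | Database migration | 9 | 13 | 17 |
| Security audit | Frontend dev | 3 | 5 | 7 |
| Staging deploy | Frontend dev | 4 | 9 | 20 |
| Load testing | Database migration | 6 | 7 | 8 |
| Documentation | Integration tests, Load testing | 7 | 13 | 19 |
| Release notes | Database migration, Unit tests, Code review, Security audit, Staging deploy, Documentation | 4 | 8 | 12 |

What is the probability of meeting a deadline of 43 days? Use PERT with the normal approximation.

0.285

te_Frontend dev = (6 + 4·10 + 26)/6 = 72/6 = 12; σ²_Frontend dev = ((26−6)/6)² = 11.111
te_Database migration = (10 + 4·11 + 12)/6 = 66/6 = 11; σ²_Database migration = ((12−10)/6)² = 0.111
te_Unit tests = (1 + 4·5 + 9)/6 = 30/6 = 5; σ²_Unit tests = ((9−1)/6)² = 1.778
te_Integration tests = (7 + 4·11 + 27)/6 = 78/6 = 13; σ²_Integration tests = ((27−7)/6)² = 11.111
te_Code review = (9 + 4·13 + 17)/6 = 78/6 = 13; σ²_Code review = ((17−9)/6)² = 1.778
te_Security audit = (3 + 4·5 + 7)/6 = 30/6 = 5; σ²_Security audit = ((7−3)/6)² = 0.444
te_Staging deploy = (4 + 4·9 + 20)/6 = 60/6 = 10; σ²_Staging deploy = ((20−4)/6)² = 7.111
te_Load testing = (6 + 4·7 + 8)/6 = 42/6 = 7; σ²_Load testing = ((8−6)/6)² = 0.111
te_Documentation = (7 + 4·13 + 19)/6 = 78/6 = 13; σ²_Documentation = ((19−7)/6)² = 4.000
te_Release notes = (4 + 4·8 + 12)/6 = 48/6 = 8; σ²_Release notes = ((12−4)/6)² = 1.778

Forward pass:
ES_Frontend dev = 0; EF_Frontend dev = 12
ES_Database migration = 0; EF_Database migration = 11
ES_Unit tests = 11; EF_Unit tests = 11+5 = 16
ES_Integration tests = 12; EF_Integration tests = 12+13 = 25
ES_Code review = 11; EF_Code review = 11+13 = 24
ES_Security audit = 12; EF_Security audit = 12+5 = 17
ES_Staging deploy = 12; EF_Staging deploy = 12+10 = 22
ES_Load testing = 11; EF_Load testing = 11+7 = 18
ES_Documentation = max(EF_Integration tests=25, EF_Load testing=18) = 25; EF_Documentation = 25+13 = 38
ES_Release notes = max(EF_Database migration=11, EF_Unit tests=16, EF_Code review=24, EF_Security audit=17, EF_Staging deploy=22, EF_Documentation=38) = 38; EF_Release notes = 38+8 = 46
Expected project duration μ = 46 days. Critical path: Frontend dev → Integration tests → Documentation → Release notes.

Variance along critical path = 11.111 + 11.111 + 4.000 + 1.778 = 28.000; σ = √28.000 = 5.292 days.
Z = (43 − 46) / 5.292 = -0.567
P(T ≤ 43) = Φ(-0.567) ≈ 0.285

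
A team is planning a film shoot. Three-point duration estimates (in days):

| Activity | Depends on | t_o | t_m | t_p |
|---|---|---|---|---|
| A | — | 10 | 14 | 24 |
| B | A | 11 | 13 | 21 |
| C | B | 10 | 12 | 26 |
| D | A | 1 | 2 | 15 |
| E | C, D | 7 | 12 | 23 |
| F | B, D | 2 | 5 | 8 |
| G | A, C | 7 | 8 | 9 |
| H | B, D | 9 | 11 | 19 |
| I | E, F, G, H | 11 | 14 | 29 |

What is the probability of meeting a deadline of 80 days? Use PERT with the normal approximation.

te_A = (10 + 4·14 + 24)/6 = 90/6 = 15; σ²_A = ((24−10)/6)² = 5.444
te_B = (11 + 4·13 + 21)/6 = 84/6 = 14; σ²_B = ((21−11)/6)² = 2.778
te_C = (10 + 4·12 + 26)/6 = 84/6 = 14; σ²_C = ((26−10)/6)² = 7.111
te_D = (1 + 4·2 + 15)/6 = 24/6 = 4; σ²_D = ((15−1)/6)² = 5.444
te_E = (7 + 4·12 + 23)/6 = 78/6 = 13; σ²_E = ((23−7)/6)² = 7.111
te_F = (2 + 4·5 + 8)/6 = 30/6 = 5; σ²_F = ((8−2)/6)² = 1.000
te_G = (7 + 4·8 + 9)/6 = 48/6 = 8; σ²_G = ((9−7)/6)² = 0.111
te_H = (9 + 4·11 + 19)/6 = 72/6 = 12; σ²_H = ((19−9)/6)² = 2.778
te_I = (11 + 4·14 + 29)/6 = 96/6 = 16; σ²_I = ((29−11)/6)² = 9.000

Forward pass:
ES_A = 0; EF_A = 15
ES_B = 15; EF_B = 15+14 = 29
ES_C = 29; EF_C = 29+14 = 43
ES_D = 15; EF_D = 15+4 = 19
ES_E = max(EF_C=43, EF_D=19) = 43; EF_E = 43+13 = 56
ES_F = max(EF_B=29, EF_D=19) = 29; EF_F = 29+5 = 34
ES_G = max(EF_A=15, EF_C=43) = 43; EF_G = 43+8 = 51
ES_H = max(EF_B=29, EF_D=19) = 29; EF_H = 29+12 = 41
ES_I = max(EF_E=56, EF_F=34, EF_G=51, EF_H=41) = 56; EF_I = 56+16 = 72
Expected project duration μ = 72 days. Critical path: A → B → C → E → I.

Variance along critical path = 5.444 + 2.778 + 7.111 + 7.111 + 9.000 = 31.444; σ = √31.444 = 5.608 days.
Z = (80 − 72) / 5.608 = 1.427
P(T ≤ 80) = Φ(1.427) ≈ 0.923

0.923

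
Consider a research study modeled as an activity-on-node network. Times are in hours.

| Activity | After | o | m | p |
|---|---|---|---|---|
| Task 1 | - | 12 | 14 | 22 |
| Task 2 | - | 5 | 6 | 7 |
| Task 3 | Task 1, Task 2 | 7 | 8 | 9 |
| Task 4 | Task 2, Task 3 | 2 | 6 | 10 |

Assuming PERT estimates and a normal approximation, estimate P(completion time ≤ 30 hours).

0.678

te_Task 1 = (12 + 4·14 + 22)/6 = 90/6 = 15; σ²_Task 1 = ((22−12)/6)² = 2.778
te_Task 2 = (5 + 4·6 + 7)/6 = 36/6 = 6; σ²_Task 2 = ((7−5)/6)² = 0.111
te_Task 3 = (7 + 4·8 + 9)/6 = 48/6 = 8; σ²_Task 3 = ((9−7)/6)² = 0.111
te_Task 4 = (2 + 4·6 + 10)/6 = 36/6 = 6; σ²_Task 4 = ((10−2)/6)² = 1.778

Forward pass:
ES_Task 1 = 0; EF_Task 1 = 15
ES_Task 2 = 0; EF_Task 2 = 6
ES_Task 3 = max(EF_Task 1=15, EF_Task 2=6) = 15; EF_Task 3 = 15+8 = 23
ES_Task 4 = max(EF_Task 2=6, EF_Task 3=23) = 23; EF_Task 4 = 23+6 = 29
Expected project duration μ = 29 hours. Critical path: Task 1 → Task 3 → Task 4.

Variance along critical path = 2.778 + 0.111 + 1.778 = 4.667; σ = √4.667 = 2.160 hours.
Z = (30 − 29) / 2.160 = 0.463
P(T ≤ 30) = Φ(0.463) ≈ 0.678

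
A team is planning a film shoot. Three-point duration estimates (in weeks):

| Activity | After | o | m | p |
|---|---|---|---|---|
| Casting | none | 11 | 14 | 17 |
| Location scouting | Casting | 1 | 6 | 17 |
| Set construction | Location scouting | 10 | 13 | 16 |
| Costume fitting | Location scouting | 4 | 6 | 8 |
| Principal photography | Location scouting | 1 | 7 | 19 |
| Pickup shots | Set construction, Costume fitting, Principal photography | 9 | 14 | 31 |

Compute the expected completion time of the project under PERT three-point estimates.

te_Casting = (11 + 4·14 + 17)/6 = 84/6 = 14
te_Location scouting = (1 + 4·6 + 17)/6 = 42/6 = 7
te_Set construction = (10 + 4·13 + 16)/6 = 78/6 = 13
te_Costume fitting = (4 + 4·6 + 8)/6 = 36/6 = 6
te_Principal photography = (1 + 4·7 + 19)/6 = 48/6 = 8
te_Pickup shots = (9 + 4·14 + 31)/6 = 96/6 = 16

Forward pass:
ES_Casting = 0; EF_Casting = 14
ES_Location scouting = 14; EF_Location scouting = 14+7 = 21
ES_Set construction = 21; EF_Set construction = 21+13 = 34
ES_Costume fitting = 21; EF_Costume fitting = 21+6 = 27
ES_Principal photography = 21; EF_Principal photography = 21+8 = 29
ES_Pickup shots = max(EF_Set construction=34, EF_Costume fitting=27, EF_Principal photography=29) = 34; EF_Pickup shots = 34+16 = 50
Expected project duration μ = 50 weeks. Critical path: Casting → Location scouting → Set construction → Pickup shots.

50 weeks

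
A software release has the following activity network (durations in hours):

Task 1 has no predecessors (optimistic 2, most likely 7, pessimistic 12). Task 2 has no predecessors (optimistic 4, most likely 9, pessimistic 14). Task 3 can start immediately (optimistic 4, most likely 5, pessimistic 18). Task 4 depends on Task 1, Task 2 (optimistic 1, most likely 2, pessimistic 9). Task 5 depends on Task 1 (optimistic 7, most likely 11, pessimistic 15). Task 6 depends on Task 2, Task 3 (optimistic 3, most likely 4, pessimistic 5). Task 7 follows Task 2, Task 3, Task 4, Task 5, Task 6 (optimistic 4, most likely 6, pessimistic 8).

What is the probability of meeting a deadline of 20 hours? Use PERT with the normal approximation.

0.037

te_Task 1 = (2 + 4·7 + 12)/6 = 42/6 = 7; σ²_Task 1 = ((12−2)/6)² = 2.778
te_Task 2 = (4 + 4·9 + 14)/6 = 54/6 = 9; σ²_Task 2 = ((14−4)/6)² = 2.778
te_Task 3 = (4 + 4·5 + 18)/6 = 42/6 = 7; σ²_Task 3 = ((18−4)/6)² = 5.444
te_Task 4 = (1 + 4·2 + 9)/6 = 18/6 = 3; σ²_Task 4 = ((9−1)/6)² = 1.778
te_Task 5 = (7 + 4·11 + 15)/6 = 66/6 = 11; σ²_Task 5 = ((15−7)/6)² = 1.778
te_Task 6 = (3 + 4·4 + 5)/6 = 24/6 = 4; σ²_Task 6 = ((5−3)/6)² = 0.111
te_Task 7 = (4 + 4·6 + 8)/6 = 36/6 = 6; σ²_Task 7 = ((8−4)/6)² = 0.444

Forward pass:
ES_Task 1 = 0; EF_Task 1 = 7
ES_Task 2 = 0; EF_Task 2 = 9
ES_Task 3 = 0; EF_Task 3 = 7
ES_Task 4 = max(EF_Task 1=7, EF_Task 2=9) = 9; EF_Task 4 = 9+3 = 12
ES_Task 5 = 7; EF_Task 5 = 7+11 = 18
ES_Task 6 = max(EF_Task 2=9, EF_Task 3=7) = 9; EF_Task 6 = 9+4 = 13
ES_Task 7 = max(EF_Task 2=9, EF_Task 3=7, EF_Task 4=12, EF_Task 5=18, EF_Task 6=13) = 18; EF_Task 7 = 18+6 = 24
Expected project duration μ = 24 hours. Critical path: Task 1 → Task 5 → Task 7.

Variance along critical path = 2.778 + 1.778 + 0.444 = 5.000; σ = √5.000 = 2.236 hours.
Z = (20 − 24) / 2.236 = -1.789
P(T ≤ 20) = Φ(-1.789) ≈ 0.037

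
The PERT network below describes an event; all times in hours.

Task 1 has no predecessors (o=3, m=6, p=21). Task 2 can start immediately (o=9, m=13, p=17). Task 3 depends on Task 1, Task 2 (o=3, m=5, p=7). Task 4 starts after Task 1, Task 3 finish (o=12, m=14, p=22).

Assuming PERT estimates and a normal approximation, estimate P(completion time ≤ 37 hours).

te_Task 1 = (3 + 4·6 + 21)/6 = 48/6 = 8; σ²_Task 1 = ((21−3)/6)² = 9.000
te_Task 2 = (9 + 4·13 + 17)/6 = 78/6 = 13; σ²_Task 2 = ((17−9)/6)² = 1.778
te_Task 3 = (3 + 4·5 + 7)/6 = 30/6 = 5; σ²_Task 3 = ((7−3)/6)² = 0.444
te_Task 4 = (12 + 4·14 + 22)/6 = 90/6 = 15; σ²_Task 4 = ((22−12)/6)² = 2.778

Forward pass:
ES_Task 1 = 0; EF_Task 1 = 8
ES_Task 2 = 0; EF_Task 2 = 13
ES_Task 3 = max(EF_Task 1=8, EF_Task 2=13) = 13; EF_Task 3 = 13+5 = 18
ES_Task 4 = max(EF_Task 1=8, EF_Task 3=18) = 18; EF_Task 4 = 18+15 = 33
Expected project duration μ = 33 hours. Critical path: Task 2 → Task 3 → Task 4.

Variance along critical path = 1.778 + 0.444 + 2.778 = 5.000; σ = √5.000 = 2.236 hours.
Z = (37 − 33) / 2.236 = 1.789
P(T ≤ 37) = Φ(1.789) ≈ 0.963

0.963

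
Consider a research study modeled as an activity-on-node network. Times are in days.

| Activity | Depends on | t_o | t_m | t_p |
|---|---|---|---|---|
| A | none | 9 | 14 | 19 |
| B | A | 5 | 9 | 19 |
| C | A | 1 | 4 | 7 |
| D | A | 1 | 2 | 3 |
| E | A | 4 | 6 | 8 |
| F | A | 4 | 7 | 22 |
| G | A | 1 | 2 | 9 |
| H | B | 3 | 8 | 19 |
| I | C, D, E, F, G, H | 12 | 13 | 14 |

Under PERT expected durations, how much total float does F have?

te_A = (9 + 4·14 + 19)/6 = 84/6 = 14
te_B = (5 + 4·9 + 19)/6 = 60/6 = 10
te_C = (1 + 4·4 + 7)/6 = 24/6 = 4
te_D = (1 + 4·2 + 3)/6 = 12/6 = 2
te_E = (4 + 4·6 + 8)/6 = 36/6 = 6
te_F = (4 + 4·7 + 22)/6 = 54/6 = 9
te_G = (1 + 4·2 + 9)/6 = 18/6 = 3
te_H = (3 + 4·8 + 19)/6 = 54/6 = 9
te_I = (12 + 4·13 + 14)/6 = 78/6 = 13

Forward pass:
ES_A = 0; EF_A = 14
ES_B = 14; EF_B = 14+10 = 24
ES_C = 14; EF_C = 14+4 = 18
ES_D = 14; EF_D = 14+2 = 16
ES_E = 14; EF_E = 14+6 = 20
ES_F = 14; EF_F = 14+9 = 23
ES_G = 14; EF_G = 14+3 = 17
ES_H = 24; EF_H = 24+9 = 33
ES_I = max(EF_C=18, EF_D=16, EF_E=20, EF_F=23, EF_G=17, EF_H=33) = 33; EF_I = 33+13 = 46
Expected project duration μ = 46 days. Critical path: A → B → H → I.

Backward pass:
LF_I = 46; LS_I = 46−13 = 33
LF_H = LS_I = 33; LS_H = 33−9 = 24
LF_G = LS_I = 33; LS_G = 33−3 = 30
LF_F = LS_I = 33; LS_F = 33−9 = 24
LF_E = LS_I = 33; LS_E = 33−6 = 27
LF_D = LS_I = 33; LS_D = 33−2 = 31
LF_C = LS_I = 33; LS_C = 33−4 = 29
LF_B = LS_H = 24; LS_B = 24−10 = 14
LF_A = min(LS_B=14, LS_C=29, LS_D=31, LS_E=27, LS_F=24, LS_G=30) = 14; LS_A = 14−14 = 0
Slack_F = LS_F − ES_F = 24 − 14 = 10

10 days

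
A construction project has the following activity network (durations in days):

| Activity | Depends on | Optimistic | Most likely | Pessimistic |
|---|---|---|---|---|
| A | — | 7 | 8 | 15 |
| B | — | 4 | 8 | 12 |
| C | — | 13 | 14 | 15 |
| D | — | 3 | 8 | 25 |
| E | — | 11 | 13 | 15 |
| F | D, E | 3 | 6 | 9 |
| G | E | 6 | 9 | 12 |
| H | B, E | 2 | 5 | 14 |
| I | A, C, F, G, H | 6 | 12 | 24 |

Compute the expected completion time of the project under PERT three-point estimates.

te_A = (7 + 4·8 + 15)/6 = 54/6 = 9
te_B = (4 + 4·8 + 12)/6 = 48/6 = 8
te_C = (13 + 4·14 + 15)/6 = 84/6 = 14
te_D = (3 + 4·8 + 25)/6 = 60/6 = 10
te_E = (11 + 4·13 + 15)/6 = 78/6 = 13
te_F = (3 + 4·6 + 9)/6 = 36/6 = 6
te_G = (6 + 4·9 + 12)/6 = 54/6 = 9
te_H = (2 + 4·5 + 14)/6 = 36/6 = 6
te_I = (6 + 4·12 + 24)/6 = 78/6 = 13

Forward pass:
ES_A = 0; EF_A = 9
ES_B = 0; EF_B = 8
ES_C = 0; EF_C = 14
ES_D = 0; EF_D = 10
ES_E = 0; EF_E = 13
ES_F = max(EF_D=10, EF_E=13) = 13; EF_F = 13+6 = 19
ES_G = 13; EF_G = 13+9 = 22
ES_H = max(EF_B=8, EF_E=13) = 13; EF_H = 13+6 = 19
ES_I = max(EF_A=9, EF_C=14, EF_F=19, EF_G=22, EF_H=19) = 22; EF_I = 22+13 = 35
Expected project duration μ = 35 days. Critical path: E → G → I.

35 days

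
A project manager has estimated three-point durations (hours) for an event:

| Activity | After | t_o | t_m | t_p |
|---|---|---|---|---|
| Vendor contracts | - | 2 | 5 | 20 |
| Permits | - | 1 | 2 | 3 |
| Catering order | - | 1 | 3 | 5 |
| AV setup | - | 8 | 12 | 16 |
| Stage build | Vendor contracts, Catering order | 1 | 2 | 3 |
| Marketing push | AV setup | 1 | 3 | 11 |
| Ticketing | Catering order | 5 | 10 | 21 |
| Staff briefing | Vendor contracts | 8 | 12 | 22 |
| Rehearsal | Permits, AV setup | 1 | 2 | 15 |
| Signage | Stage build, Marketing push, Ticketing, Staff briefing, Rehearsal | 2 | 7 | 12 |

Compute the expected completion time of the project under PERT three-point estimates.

27 hours

te_Vendor contracts = (2 + 4·5 + 20)/6 = 42/6 = 7
te_Permits = (1 + 4·2 + 3)/6 = 12/6 = 2
te_Catering order = (1 + 4·3 + 5)/6 = 18/6 = 3
te_AV setup = (8 + 4·12 + 16)/6 = 72/6 = 12
te_Stage build = (1 + 4·2 + 3)/6 = 12/6 = 2
te_Marketing push = (1 + 4·3 + 11)/6 = 24/6 = 4
te_Ticketing = (5 + 4·10 + 21)/6 = 66/6 = 11
te_Staff briefing = (8 + 4·12 + 22)/6 = 78/6 = 13
te_Rehearsal = (1 + 4·2 + 15)/6 = 24/6 = 4
te_Signage = (2 + 4·7 + 12)/6 = 42/6 = 7

Forward pass:
ES_Vendor contracts = 0; EF_Vendor contracts = 7
ES_Permits = 0; EF_Permits = 2
ES_Catering order = 0; EF_Catering order = 3
ES_AV setup = 0; EF_AV setup = 12
ES_Stage build = max(EF_Vendor contracts=7, EF_Catering order=3) = 7; EF_Stage build = 7+2 = 9
ES_Marketing push = 12; EF_Marketing push = 12+4 = 16
ES_Ticketing = 3; EF_Ticketing = 3+11 = 14
ES_Staff briefing = 7; EF_Staff briefing = 7+13 = 20
ES_Rehearsal = max(EF_Permits=2, EF_AV setup=12) = 12; EF_Rehearsal = 12+4 = 16
ES_Signage = max(EF_Stage build=9, EF_Marketing push=16, EF_Ticketing=14, EF_Staff briefing=20, EF_Rehearsal=16) = 20; EF_Signage = 20+7 = 27
Expected project duration μ = 27 hours. Critical path: Vendor contracts → Staff briefing → Signage.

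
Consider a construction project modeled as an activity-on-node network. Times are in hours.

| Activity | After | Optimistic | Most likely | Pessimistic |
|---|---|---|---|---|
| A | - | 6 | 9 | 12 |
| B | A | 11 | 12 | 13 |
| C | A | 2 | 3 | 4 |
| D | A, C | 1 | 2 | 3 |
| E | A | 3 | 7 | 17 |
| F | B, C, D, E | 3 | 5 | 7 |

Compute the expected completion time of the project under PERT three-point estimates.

26 hours

te_A = (6 + 4·9 + 12)/6 = 54/6 = 9
te_B = (11 + 4·12 + 13)/6 = 72/6 = 12
te_C = (2 + 4·3 + 4)/6 = 18/6 = 3
te_D = (1 + 4·2 + 3)/6 = 12/6 = 2
te_E = (3 + 4·7 + 17)/6 = 48/6 = 8
te_F = (3 + 4·5 + 7)/6 = 30/6 = 5

Forward pass:
ES_A = 0; EF_A = 9
ES_B = 9; EF_B = 9+12 = 21
ES_C = 9; EF_C = 9+3 = 12
ES_D = max(EF_A=9, EF_C=12) = 12; EF_D = 12+2 = 14
ES_E = 9; EF_E = 9+8 = 17
ES_F = max(EF_B=21, EF_C=12, EF_D=14, EF_E=17) = 21; EF_F = 21+5 = 26
Expected project duration μ = 26 hours. Critical path: A → B → F.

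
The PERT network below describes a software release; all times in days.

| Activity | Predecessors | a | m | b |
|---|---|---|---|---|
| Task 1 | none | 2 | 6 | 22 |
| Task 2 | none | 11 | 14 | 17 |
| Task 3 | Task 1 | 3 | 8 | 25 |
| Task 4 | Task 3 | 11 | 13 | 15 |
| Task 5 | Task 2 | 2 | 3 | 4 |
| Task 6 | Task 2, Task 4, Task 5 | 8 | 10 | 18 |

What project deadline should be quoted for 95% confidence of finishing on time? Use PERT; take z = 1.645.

50.7 days

te_Task 1 = (2 + 4·6 + 22)/6 = 48/6 = 8; σ²_Task 1 = ((22−2)/6)² = 11.111
te_Task 2 = (11 + 4·14 + 17)/6 = 84/6 = 14; σ²_Task 2 = ((17−11)/6)² = 1.000
te_Task 3 = (3 + 4·8 + 25)/6 = 60/6 = 10; σ²_Task 3 = ((25−3)/6)² = 13.444
te_Task 4 = (11 + 4·13 + 15)/6 = 78/6 = 13; σ²_Task 4 = ((15−11)/6)² = 0.444
te_Task 5 = (2 + 4·3 + 4)/6 = 18/6 = 3; σ²_Task 5 = ((4−2)/6)² = 0.111
te_Task 6 = (8 + 4·10 + 18)/6 = 66/6 = 11; σ²_Task 6 = ((18−8)/6)² = 2.778

Forward pass:
ES_Task 1 = 0; EF_Task 1 = 8
ES_Task 2 = 0; EF_Task 2 = 14
ES_Task 3 = 8; EF_Task 3 = 8+10 = 18
ES_Task 4 = 18; EF_Task 4 = 18+13 = 31
ES_Task 5 = 14; EF_Task 5 = 14+3 = 17
ES_Task 6 = max(EF_Task 2=14, EF_Task 4=31, EF_Task 5=17) = 31; EF_Task 6 = 31+11 = 42
Expected project duration μ = 42 days. Critical path: Task 1 → Task 3 → Task 4 → Task 6.

Variance along critical path = 11.111 + 13.444 + 0.444 + 2.778 = 27.778; σ = 5.270 days.
D = μ + z·σ = 42 + 1.645·5.270 = 50.7 days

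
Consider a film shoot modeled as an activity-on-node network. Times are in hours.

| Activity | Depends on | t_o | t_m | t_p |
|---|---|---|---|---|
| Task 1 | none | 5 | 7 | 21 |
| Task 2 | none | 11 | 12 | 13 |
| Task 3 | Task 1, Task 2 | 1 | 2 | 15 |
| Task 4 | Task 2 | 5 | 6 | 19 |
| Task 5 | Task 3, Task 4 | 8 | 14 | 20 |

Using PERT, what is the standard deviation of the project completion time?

te_Task 1 = (5 + 4·7 + 21)/6 = 54/6 = 9; σ²_Task 1 = ((21−5)/6)² = 7.111
te_Task 2 = (11 + 4·12 + 13)/6 = 72/6 = 12; σ²_Task 2 = ((13−11)/6)² = 0.111
te_Task 3 = (1 + 4·2 + 15)/6 = 24/6 = 4; σ²_Task 3 = ((15−1)/6)² = 5.444
te_Task 4 = (5 + 4·6 + 19)/6 = 48/6 = 8; σ²_Task 4 = ((19−5)/6)² = 5.444
te_Task 5 = (8 + 4·14 + 20)/6 = 84/6 = 14; σ²_Task 5 = ((20−8)/6)² = 4.000

Forward pass:
ES_Task 1 = 0; EF_Task 1 = 9
ES_Task 2 = 0; EF_Task 2 = 12
ES_Task 3 = max(EF_Task 1=9, EF_Task 2=12) = 12; EF_Task 3 = 12+4 = 16
ES_Task 4 = 12; EF_Task 4 = 12+8 = 20
ES_Task 5 = max(EF_Task 3=16, EF_Task 4=20) = 20; EF_Task 5 = 20+14 = 34
Expected project duration μ = 34 hours. Critical path: Task 2 → Task 4 → Task 5.

Variance along critical path = 0.111 + 5.444 + 4.000 = 9.556
σ = √9.556 = 3.091 hours

3.09 hours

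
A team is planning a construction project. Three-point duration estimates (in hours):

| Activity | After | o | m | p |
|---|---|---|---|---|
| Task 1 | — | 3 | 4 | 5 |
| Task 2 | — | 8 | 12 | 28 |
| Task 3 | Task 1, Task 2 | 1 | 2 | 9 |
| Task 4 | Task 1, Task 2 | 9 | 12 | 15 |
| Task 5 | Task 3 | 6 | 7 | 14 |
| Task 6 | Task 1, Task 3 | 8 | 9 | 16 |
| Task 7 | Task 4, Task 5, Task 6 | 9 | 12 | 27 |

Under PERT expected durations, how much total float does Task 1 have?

te_Task 1 = (3 + 4·4 + 5)/6 = 24/6 = 4
te_Task 2 = (8 + 4·12 + 28)/6 = 84/6 = 14
te_Task 3 = (1 + 4·2 + 9)/6 = 18/6 = 3
te_Task 4 = (9 + 4·12 + 15)/6 = 72/6 = 12
te_Task 5 = (6 + 4·7 + 14)/6 = 48/6 = 8
te_Task 6 = (8 + 4·9 + 16)/6 = 60/6 = 10
te_Task 7 = (9 + 4·12 + 27)/6 = 84/6 = 14

Forward pass:
ES_Task 1 = 0; EF_Task 1 = 4
ES_Task 2 = 0; EF_Task 2 = 14
ES_Task 3 = max(EF_Task 1=4, EF_Task 2=14) = 14; EF_Task 3 = 14+3 = 17
ES_Task 4 = max(EF_Task 1=4, EF_Task 2=14) = 14; EF_Task 4 = 14+12 = 26
ES_Task 5 = 17; EF_Task 5 = 17+8 = 25
ES_Task 6 = max(EF_Task 1=4, EF_Task 3=17) = 17; EF_Task 6 = 17+10 = 27
ES_Task 7 = max(EF_Task 4=26, EF_Task 5=25, EF_Task 6=27) = 27; EF_Task 7 = 27+14 = 41
Expected project duration μ = 41 hours. Critical path: Task 2 → Task 3 → Task 6 → Task 7.

Backward pass:
LF_Task 7 = 41; LS_Task 7 = 41−14 = 27
LF_Task 6 = LS_Task 7 = 27; LS_Task 6 = 27−10 = 17
LF_Task 5 = LS_Task 7 = 27; LS_Task 5 = 27−8 = 19
LF_Task 4 = LS_Task 7 = 27; LS_Task 4 = 27−12 = 15
LF_Task 3 = min(LS_Task 5=19, LS_Task 6=17) = 17; LS_Task 3 = 17−3 = 14
LF_Task 2 = min(LS_Task 3=14, LS_Task 4=15) = 14; LS_Task 2 = 14−14 = 0
LF_Task 1 = min(LS_Task 3=14, LS_Task 4=15, LS_Task 6=17) = 14; LS_Task 1 = 14−4 = 10
Slack_Task 1 = LS_Task 1 − ES_Task 1 = 10 − 0 = 10

10 hours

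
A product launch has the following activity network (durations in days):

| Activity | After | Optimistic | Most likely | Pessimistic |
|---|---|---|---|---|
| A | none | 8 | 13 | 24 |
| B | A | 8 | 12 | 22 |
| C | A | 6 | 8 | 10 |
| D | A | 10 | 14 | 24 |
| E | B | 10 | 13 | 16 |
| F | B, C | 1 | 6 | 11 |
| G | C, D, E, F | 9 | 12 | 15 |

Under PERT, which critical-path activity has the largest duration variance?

te_A = (8 + 4·13 + 24)/6 = 84/6 = 14; σ²_A = ((24−8)/6)² = 7.111
te_B = (8 + 4·12 + 22)/6 = 78/6 = 13; σ²_B = ((22−8)/6)² = 5.444
te_C = (6 + 4·8 + 10)/6 = 48/6 = 8; σ²_C = ((10−6)/6)² = 0.444
te_D = (10 + 4·14 + 24)/6 = 90/6 = 15; σ²_D = ((24−10)/6)² = 5.444
te_E = (10 + 4·13 + 16)/6 = 78/6 = 13; σ²_E = ((16−10)/6)² = 1.000
te_F = (1 + 4·6 + 11)/6 = 36/6 = 6; σ²_F = ((11−1)/6)² = 2.778
te_G = (9 + 4·12 + 15)/6 = 72/6 = 12; σ²_G = ((15−9)/6)² = 1.000

Forward pass:
ES_A = 0; EF_A = 14
ES_B = 14; EF_B = 14+13 = 27
ES_C = 14; EF_C = 14+8 = 22
ES_D = 14; EF_D = 14+15 = 29
ES_E = 27; EF_E = 27+13 = 40
ES_F = max(EF_B=27, EF_C=22) = 27; EF_F = 27+6 = 33
ES_G = max(EF_C=22, EF_D=29, EF_E=40, EF_F=33) = 40; EF_G = 40+12 = 52
Expected project duration μ = 52 days. Critical path: A → B → E → G.

Variances on critical path: σ²_A=7.111, σ²_B=5.444, σ²_E=1.000, σ²_G=1.000.
Largest is σ²_A = 7.111.

A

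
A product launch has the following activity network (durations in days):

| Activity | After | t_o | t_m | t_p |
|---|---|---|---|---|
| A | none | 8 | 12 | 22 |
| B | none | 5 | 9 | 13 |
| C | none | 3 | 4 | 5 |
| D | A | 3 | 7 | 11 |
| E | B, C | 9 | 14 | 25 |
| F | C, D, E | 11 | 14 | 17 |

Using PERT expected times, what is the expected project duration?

38 days

te_A = (8 + 4·12 + 22)/6 = 78/6 = 13
te_B = (5 + 4·9 + 13)/6 = 54/6 = 9
te_C = (3 + 4·4 + 5)/6 = 24/6 = 4
te_D = (3 + 4·7 + 11)/6 = 42/6 = 7
te_E = (9 + 4·14 + 25)/6 = 90/6 = 15
te_F = (11 + 4·14 + 17)/6 = 84/6 = 14

Forward pass:
ES_A = 0; EF_A = 13
ES_B = 0; EF_B = 9
ES_C = 0; EF_C = 4
ES_D = 13; EF_D = 13+7 = 20
ES_E = max(EF_B=9, EF_C=4) = 9; EF_E = 9+15 = 24
ES_F = max(EF_C=4, EF_D=20, EF_E=24) = 24; EF_F = 24+14 = 38
Expected project duration μ = 38 days. Critical path: B → E → F.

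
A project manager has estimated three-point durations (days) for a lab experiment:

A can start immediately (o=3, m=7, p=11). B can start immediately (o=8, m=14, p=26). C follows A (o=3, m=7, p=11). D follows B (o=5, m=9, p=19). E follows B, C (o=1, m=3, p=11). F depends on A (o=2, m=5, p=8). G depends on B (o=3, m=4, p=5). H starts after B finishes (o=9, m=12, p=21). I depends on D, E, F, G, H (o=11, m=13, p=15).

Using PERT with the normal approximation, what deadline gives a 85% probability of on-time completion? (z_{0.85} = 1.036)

44.8 days

te_A = (3 + 4·7 + 11)/6 = 42/6 = 7; σ²_A = ((11−3)/6)² = 1.778
te_B = (8 + 4·14 + 26)/6 = 90/6 = 15; σ²_B = ((26−8)/6)² = 9.000
te_C = (3 + 4·7 + 11)/6 = 42/6 = 7; σ²_C = ((11−3)/6)² = 1.778
te_D = (5 + 4·9 + 19)/6 = 60/6 = 10; σ²_D = ((19−5)/6)² = 5.444
te_E = (1 + 4·3 + 11)/6 = 24/6 = 4; σ²_E = ((11−1)/6)² = 2.778
te_F = (2 + 4·5 + 8)/6 = 30/6 = 5; σ²_F = ((8−2)/6)² = 1.000
te_G = (3 + 4·4 + 5)/6 = 24/6 = 4; σ²_G = ((5−3)/6)² = 0.111
te_H = (9 + 4·12 + 21)/6 = 78/6 = 13; σ²_H = ((21−9)/6)² = 4.000
te_I = (11 + 4·13 + 15)/6 = 78/6 = 13; σ²_I = ((15−11)/6)² = 0.444

Forward pass:
ES_A = 0; EF_A = 7
ES_B = 0; EF_B = 15
ES_C = 7; EF_C = 7+7 = 14
ES_D = 15; EF_D = 15+10 = 25
ES_E = max(EF_B=15, EF_C=14) = 15; EF_E = 15+4 = 19
ES_F = 7; EF_F = 7+5 = 12
ES_G = 15; EF_G = 15+4 = 19
ES_H = 15; EF_H = 15+13 = 28
ES_I = max(EF_D=25, EF_E=19, EF_F=12, EF_G=19, EF_H=28) = 28; EF_I = 28+13 = 41
Expected project duration μ = 41 days. Critical path: B → H → I.

Variance along critical path = 9.000 + 4.000 + 0.444 = 13.444; σ = 3.667 days.
D = μ + z·σ = 41 + 1.036·3.667 = 44.8 days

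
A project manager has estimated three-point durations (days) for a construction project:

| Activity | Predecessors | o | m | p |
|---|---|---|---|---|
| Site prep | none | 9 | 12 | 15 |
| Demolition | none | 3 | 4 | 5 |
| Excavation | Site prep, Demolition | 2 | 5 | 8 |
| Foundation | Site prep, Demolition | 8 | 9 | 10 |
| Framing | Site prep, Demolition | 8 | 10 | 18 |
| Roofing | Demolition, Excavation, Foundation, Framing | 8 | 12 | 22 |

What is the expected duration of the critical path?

te_Site prep = (9 + 4·12 + 15)/6 = 72/6 = 12
te_Demolition = (3 + 4·4 + 5)/6 = 24/6 = 4
te_Excavation = (2 + 4·5 + 8)/6 = 30/6 = 5
te_Foundation = (8 + 4·9 + 10)/6 = 54/6 = 9
te_Framing = (8 + 4·10 + 18)/6 = 66/6 = 11
te_Roofing = (8 + 4·12 + 22)/6 = 78/6 = 13

Forward pass:
ES_Site prep = 0; EF_Site prep = 12
ES_Demolition = 0; EF_Demolition = 4
ES_Excavation = max(EF_Site prep=12, EF_Demolition=4) = 12; EF_Excavation = 12+5 = 17
ES_Foundation = max(EF_Site prep=12, EF_Demolition=4) = 12; EF_Foundation = 12+9 = 21
ES_Framing = max(EF_Site prep=12, EF_Demolition=4) = 12; EF_Framing = 12+11 = 23
ES_Roofing = max(EF_Demolition=4, EF_Excavation=17, EF_Foundation=21, EF_Framing=23) = 23; EF_Roofing = 23+13 = 36
Expected project duration μ = 36 days. Critical path: Site prep → Framing → Roofing.

36 days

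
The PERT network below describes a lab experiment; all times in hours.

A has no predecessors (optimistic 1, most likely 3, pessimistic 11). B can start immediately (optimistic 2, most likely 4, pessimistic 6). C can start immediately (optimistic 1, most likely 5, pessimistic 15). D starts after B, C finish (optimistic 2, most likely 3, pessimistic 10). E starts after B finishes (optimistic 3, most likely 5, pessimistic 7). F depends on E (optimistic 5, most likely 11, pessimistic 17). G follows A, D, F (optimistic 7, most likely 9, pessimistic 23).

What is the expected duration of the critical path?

31 hours

te_A = (1 + 4·3 + 11)/6 = 24/6 = 4
te_B = (2 + 4·4 + 6)/6 = 24/6 = 4
te_C = (1 + 4·5 + 15)/6 = 36/6 = 6
te_D = (2 + 4·3 + 10)/6 = 24/6 = 4
te_E = (3 + 4·5 + 7)/6 = 30/6 = 5
te_F = (5 + 4·11 + 17)/6 = 66/6 = 11
te_G = (7 + 4·9 + 23)/6 = 66/6 = 11

Forward pass:
ES_A = 0; EF_A = 4
ES_B = 0; EF_B = 4
ES_C = 0; EF_C = 6
ES_D = max(EF_B=4, EF_C=6) = 6; EF_D = 6+4 = 10
ES_E = 4; EF_E = 4+5 = 9
ES_F = 9; EF_F = 9+11 = 20
ES_G = max(EF_A=4, EF_D=10, EF_F=20) = 20; EF_G = 20+11 = 31
Expected project duration μ = 31 hours. Critical path: B → E → F → G.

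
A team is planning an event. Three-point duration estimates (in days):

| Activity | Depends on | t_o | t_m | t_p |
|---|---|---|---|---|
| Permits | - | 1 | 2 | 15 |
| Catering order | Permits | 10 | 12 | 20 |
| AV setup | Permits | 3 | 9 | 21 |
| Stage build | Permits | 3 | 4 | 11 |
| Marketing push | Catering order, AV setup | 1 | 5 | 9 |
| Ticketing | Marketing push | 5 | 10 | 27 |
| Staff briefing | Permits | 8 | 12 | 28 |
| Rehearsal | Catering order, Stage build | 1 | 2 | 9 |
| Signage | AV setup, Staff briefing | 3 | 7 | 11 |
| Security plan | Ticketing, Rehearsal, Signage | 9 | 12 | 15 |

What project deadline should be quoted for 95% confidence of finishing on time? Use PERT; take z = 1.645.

54.1 days

te_Permits = (1 + 4·2 + 15)/6 = 24/6 = 4; σ²_Permits = ((15−1)/6)² = 5.444
te_Catering order = (10 + 4·12 + 20)/6 = 78/6 = 13; σ²_Catering order = ((20−10)/6)² = 2.778
te_AV setup = (3 + 4·9 + 21)/6 = 60/6 = 10; σ²_AV setup = ((21−3)/6)² = 9.000
te_Stage build = (3 + 4·4 + 11)/6 = 30/6 = 5; σ²_Stage build = ((11−3)/6)² = 1.778
te_Marketing push = (1 + 4·5 + 9)/6 = 30/6 = 5; σ²_Marketing push = ((9−1)/6)² = 1.778
te_Ticketing = (5 + 4·10 + 27)/6 = 72/6 = 12; σ²_Ticketing = ((27−5)/6)² = 13.444
te_Staff briefing = (8 + 4·12 + 28)/6 = 84/6 = 14; σ²_Staff briefing = ((28−8)/6)² = 11.111
te_Rehearsal = (1 + 4·2 + 9)/6 = 18/6 = 3; σ²_Rehearsal = ((9−1)/6)² = 1.778
te_Signage = (3 + 4·7 + 11)/6 = 42/6 = 7; σ²_Signage = ((11−3)/6)² = 1.778
te_Security plan = (9 + 4·12 + 15)/6 = 72/6 = 12; σ²_Security plan = ((15−9)/6)² = 1.000

Forward pass:
ES_Permits = 0; EF_Permits = 4
ES_Catering order = 4; EF_Catering order = 4+13 = 17
ES_AV setup = 4; EF_AV setup = 4+10 = 14
ES_Stage build = 4; EF_Stage build = 4+5 = 9
ES_Marketing push = max(EF_Catering order=17, EF_AV setup=14) = 17; EF_Marketing push = 17+5 = 22
ES_Ticketing = 22; EF_Ticketing = 22+12 = 34
ES_Staff briefing = 4; EF_Staff briefing = 4+14 = 18
ES_Rehearsal = max(EF_Catering order=17, EF_Stage build=9) = 17; EF_Rehearsal = 17+3 = 20
ES_Signage = max(EF_AV setup=14, EF_Staff briefing=18) = 18; EF_Signage = 18+7 = 25
ES_Security plan = max(EF_Ticketing=34, EF_Rehearsal=20, EF_Signage=25) = 34; EF_Security plan = 34+12 = 46
Expected project duration μ = 46 days. Critical path: Permits → Catering order → Marketing push → Ticketing → Security plan.

Variance along critical path = 5.444 + 2.778 + 1.778 + 13.444 + 1.000 = 24.444; σ = 4.944 days.
D = μ + z·σ = 46 + 1.645·4.944 = 54.1 days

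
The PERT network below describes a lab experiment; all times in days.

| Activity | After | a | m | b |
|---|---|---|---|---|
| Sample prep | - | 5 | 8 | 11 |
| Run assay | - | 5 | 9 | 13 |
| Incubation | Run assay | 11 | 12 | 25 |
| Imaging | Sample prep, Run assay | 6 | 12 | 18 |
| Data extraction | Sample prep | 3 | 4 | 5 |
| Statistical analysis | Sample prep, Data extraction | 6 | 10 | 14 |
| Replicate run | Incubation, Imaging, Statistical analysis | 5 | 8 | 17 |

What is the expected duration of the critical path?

te_Sample prep = (5 + 4·8 + 11)/6 = 48/6 = 8
te_Run assay = (5 + 4·9 + 13)/6 = 54/6 = 9
te_Incubation = (11 + 4·12 + 25)/6 = 84/6 = 14
te_Imaging = (6 + 4·12 + 18)/6 = 72/6 = 12
te_Data extraction = (3 + 4·4 + 5)/6 = 24/6 = 4
te_Statistical analysis = (6 + 4·10 + 14)/6 = 60/6 = 10
te_Replicate run = (5 + 4·8 + 17)/6 = 54/6 = 9

Forward pass:
ES_Sample prep = 0; EF_Sample prep = 8
ES_Run assay = 0; EF_Run assay = 9
ES_Incubation = 9; EF_Incubation = 9+14 = 23
ES_Imaging = max(EF_Sample prep=8, EF_Run assay=9) = 9; EF_Imaging = 9+12 = 21
ES_Data extraction = 8; EF_Data extraction = 8+4 = 12
ES_Statistical analysis = max(EF_Sample prep=8, EF_Data extraction=12) = 12; EF_Statistical analysis = 12+10 = 22
ES_Replicate run = max(EF_Incubation=23, EF_Imaging=21, EF_Statistical analysis=22) = 23; EF_Replicate run = 23+9 = 32
Expected project duration μ = 32 days. Critical path: Run assay → Incubation → Replicate run.

32 days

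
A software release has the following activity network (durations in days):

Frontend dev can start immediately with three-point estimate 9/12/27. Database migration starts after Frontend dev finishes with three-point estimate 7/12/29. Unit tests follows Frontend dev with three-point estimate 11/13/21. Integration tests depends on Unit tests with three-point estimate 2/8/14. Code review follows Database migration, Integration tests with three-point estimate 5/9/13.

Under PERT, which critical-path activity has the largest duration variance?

te_Frontend dev = (9 + 4·12 + 27)/6 = 84/6 = 14; σ²_Frontend dev = ((27−9)/6)² = 9.000
te_Database migration = (7 + 4·12 + 29)/6 = 84/6 = 14; σ²_Database migration = ((29−7)/6)² = 13.444
te_Unit tests = (11 + 4·13 + 21)/6 = 84/6 = 14; σ²_Unit tests = ((21−11)/6)² = 2.778
te_Integration tests = (2 + 4·8 + 14)/6 = 48/6 = 8; σ²_Integration tests = ((14−2)/6)² = 4.000
te_Code review = (5 + 4·9 + 13)/6 = 54/6 = 9; σ²_Code review = ((13−5)/6)² = 1.778

Forward pass:
ES_Frontend dev = 0; EF_Frontend dev = 14
ES_Database migration = 14; EF_Database migration = 14+14 = 28
ES_Unit tests = 14; EF_Unit tests = 14+14 = 28
ES_Integration tests = 28; EF_Integration tests = 28+8 = 36
ES_Code review = max(EF_Database migration=28, EF_Integration tests=36) = 36; EF_Code review = 36+9 = 45
Expected project duration μ = 45 days. Critical path: Frontend dev → Unit tests → Integration tests → Code review.

Variances on critical path: σ²_Frontend dev=9.000, σ²_Unit tests=2.778, σ²_Integration tests=4.000, σ²_Code review=1.778.
Largest is σ²_Frontend dev = 9.000.

Frontend dev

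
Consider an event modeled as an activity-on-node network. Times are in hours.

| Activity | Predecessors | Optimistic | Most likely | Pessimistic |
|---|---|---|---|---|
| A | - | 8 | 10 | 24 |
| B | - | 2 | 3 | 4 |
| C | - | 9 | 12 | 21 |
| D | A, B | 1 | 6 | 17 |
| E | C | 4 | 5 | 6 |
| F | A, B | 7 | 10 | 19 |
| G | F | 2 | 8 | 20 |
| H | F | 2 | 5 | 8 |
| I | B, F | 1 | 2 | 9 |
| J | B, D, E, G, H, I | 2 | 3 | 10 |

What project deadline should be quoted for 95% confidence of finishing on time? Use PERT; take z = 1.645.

43.7 hours

te_A = (8 + 4·10 + 24)/6 = 72/6 = 12; σ²_A = ((24−8)/6)² = 7.111
te_B = (2 + 4·3 + 4)/6 = 18/6 = 3; σ²_B = ((4−2)/6)² = 0.111
te_C = (9 + 4·12 + 21)/6 = 78/6 = 13; σ²_C = ((21−9)/6)² = 4.000
te_D = (1 + 4·6 + 17)/6 = 42/6 = 7; σ²_D = ((17−1)/6)² = 7.111
te_E = (4 + 4·5 + 6)/6 = 30/6 = 5; σ²_E = ((6−4)/6)² = 0.111
te_F = (7 + 4·10 + 19)/6 = 66/6 = 11; σ²_F = ((19−7)/6)² = 4.000
te_G = (2 + 4·8 + 20)/6 = 54/6 = 9; σ²_G = ((20−2)/6)² = 9.000
te_H = (2 + 4·5 + 8)/6 = 30/6 = 5; σ²_H = ((8−2)/6)² = 1.000
te_I = (1 + 4·2 + 9)/6 = 18/6 = 3; σ²_I = ((9−1)/6)² = 1.778
te_J = (2 + 4·3 + 10)/6 = 24/6 = 4; σ²_J = ((10−2)/6)² = 1.778

Forward pass:
ES_A = 0; EF_A = 12
ES_B = 0; EF_B = 3
ES_C = 0; EF_C = 13
ES_D = max(EF_A=12, EF_B=3) = 12; EF_D = 12+7 = 19
ES_E = 13; EF_E = 13+5 = 18
ES_F = max(EF_A=12, EF_B=3) = 12; EF_F = 12+11 = 23
ES_G = 23; EF_G = 23+9 = 32
ES_H = 23; EF_H = 23+5 = 28
ES_I = max(EF_B=3, EF_F=23) = 23; EF_I = 23+3 = 26
ES_J = max(EF_B=3, EF_D=19, EF_E=18, EF_G=32, EF_H=28, EF_I=26) = 32; EF_J = 32+4 = 36
Expected project duration μ = 36 hours. Critical path: A → F → G → J.

Variance along critical path = 7.111 + 4.000 + 9.000 + 1.778 = 21.889; σ = 4.679 hours.
D = μ + z·σ = 36 + 1.645·4.679 = 43.7 hours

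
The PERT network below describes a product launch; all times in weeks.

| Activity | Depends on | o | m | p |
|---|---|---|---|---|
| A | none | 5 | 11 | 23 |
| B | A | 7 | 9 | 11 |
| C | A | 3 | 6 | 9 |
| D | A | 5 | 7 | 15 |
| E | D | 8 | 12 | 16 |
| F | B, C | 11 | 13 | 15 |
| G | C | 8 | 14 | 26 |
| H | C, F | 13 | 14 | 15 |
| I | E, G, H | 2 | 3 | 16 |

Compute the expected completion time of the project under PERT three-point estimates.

te_A = (5 + 4·11 + 23)/6 = 72/6 = 12
te_B = (7 + 4·9 + 11)/6 = 54/6 = 9
te_C = (3 + 4·6 + 9)/6 = 36/6 = 6
te_D = (5 + 4·7 + 15)/6 = 48/6 = 8
te_E = (8 + 4·12 + 16)/6 = 72/6 = 12
te_F = (11 + 4·13 + 15)/6 = 78/6 = 13
te_G = (8 + 4·14 + 26)/6 = 90/6 = 15
te_H = (13 + 4·14 + 15)/6 = 84/6 = 14
te_I = (2 + 4·3 + 16)/6 = 30/6 = 5

Forward pass:
ES_A = 0; EF_A = 12
ES_B = 12; EF_B = 12+9 = 21
ES_C = 12; EF_C = 12+6 = 18
ES_D = 12; EF_D = 12+8 = 20
ES_E = 20; EF_E = 20+12 = 32
ES_F = max(EF_B=21, EF_C=18) = 21; EF_F = 21+13 = 34
ES_G = 18; EF_G = 18+15 = 33
ES_H = max(EF_C=18, EF_F=34) = 34; EF_H = 34+14 = 48
ES_I = max(EF_E=32, EF_G=33, EF_H=48) = 48; EF_I = 48+5 = 53
Expected project duration μ = 53 weeks. Critical path: A → B → F → H → I.

53 weeks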